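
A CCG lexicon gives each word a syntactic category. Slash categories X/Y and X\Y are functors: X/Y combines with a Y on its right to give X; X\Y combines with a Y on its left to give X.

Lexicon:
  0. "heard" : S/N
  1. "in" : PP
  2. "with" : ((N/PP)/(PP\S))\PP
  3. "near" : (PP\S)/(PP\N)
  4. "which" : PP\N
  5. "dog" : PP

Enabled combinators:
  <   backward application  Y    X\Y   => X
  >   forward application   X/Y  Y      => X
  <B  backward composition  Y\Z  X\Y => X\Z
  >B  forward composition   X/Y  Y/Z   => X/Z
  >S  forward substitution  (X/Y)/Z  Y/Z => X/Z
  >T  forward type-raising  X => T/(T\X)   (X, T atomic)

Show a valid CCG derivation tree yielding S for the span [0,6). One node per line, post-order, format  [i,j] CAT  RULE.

[0,1] S/N  lex  "heard"
[1,2] PP  lex  "in"
[2,3] ((N/PP)/(PP\S))\PP  lex  "with"
[1,3] (N/PP)/(PP\S)  <  k=2
[3,4] (PP\S)/(PP\N)  lex  "near"
[4,5] PP\N  lex  "which"
[3,5] PP\S  >  k=4
[1,5] N/PP  >  k=3
[5,6] PP  lex  "dog"
[1,6] N  >  k=5
[0,6] S  >  k=1

[0,6] S   >
  [0,1] "heard" : S/N
  [1,6] N   >
    [1,5] N/PP   >
      [1,3] (N/PP)/(PP\S)   <
        [1,2] "in" : PP
        [2,3] "with" : ((N/PP)/(PP\S))\PP
      [3,5] PP\S   >
        [3,4] "near" : (PP\S)/(PP\N)
        [4,5] "which" : PP\N
    [5,6] "dog" : PP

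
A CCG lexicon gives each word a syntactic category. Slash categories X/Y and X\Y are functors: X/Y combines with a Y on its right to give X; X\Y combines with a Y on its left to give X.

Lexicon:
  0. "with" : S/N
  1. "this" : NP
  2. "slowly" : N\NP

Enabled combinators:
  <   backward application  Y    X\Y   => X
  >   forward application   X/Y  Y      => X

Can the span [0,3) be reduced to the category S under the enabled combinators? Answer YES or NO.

[0,3] S   >
  [0,1] "with" : S/N
  [1,3] N   <
    [1,2] "this" : NP
    [2,3] "slowly" : N\NP

YES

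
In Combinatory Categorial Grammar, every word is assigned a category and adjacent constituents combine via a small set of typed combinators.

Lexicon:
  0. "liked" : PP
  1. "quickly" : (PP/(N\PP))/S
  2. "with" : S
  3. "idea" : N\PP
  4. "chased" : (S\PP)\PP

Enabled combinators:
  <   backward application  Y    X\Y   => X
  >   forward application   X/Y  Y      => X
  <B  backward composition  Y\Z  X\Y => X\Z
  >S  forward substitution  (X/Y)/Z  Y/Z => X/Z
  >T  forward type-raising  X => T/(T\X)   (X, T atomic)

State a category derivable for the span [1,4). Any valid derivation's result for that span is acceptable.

[0,5] S   <
  [0,1] "liked" : PP
  [1,5] S\PP   <
    [1,4] PP   >
      [1,3] PP/(N\PP)   >
        [1,2] "quickly" : (PP/(N\PP))/S
        [2,3] "with" : S
      [3,4] "idea" : N\PP
    [4,5] "chased" : (S\PP)\PP

PP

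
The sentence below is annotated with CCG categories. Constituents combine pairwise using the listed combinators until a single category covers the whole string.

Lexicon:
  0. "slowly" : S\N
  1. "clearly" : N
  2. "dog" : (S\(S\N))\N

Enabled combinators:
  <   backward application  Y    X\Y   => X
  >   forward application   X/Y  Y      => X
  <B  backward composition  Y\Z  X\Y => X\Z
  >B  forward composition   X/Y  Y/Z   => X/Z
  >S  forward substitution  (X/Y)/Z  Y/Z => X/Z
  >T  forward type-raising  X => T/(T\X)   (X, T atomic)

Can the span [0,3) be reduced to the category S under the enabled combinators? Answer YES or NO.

[0,3] S   <
  [0,1] "slowly" : S\N
  [1,3] S\(S\N)   <
    [1,2] "clearly" : N
    [2,3] "dog" : (S\(S\N))\N

YES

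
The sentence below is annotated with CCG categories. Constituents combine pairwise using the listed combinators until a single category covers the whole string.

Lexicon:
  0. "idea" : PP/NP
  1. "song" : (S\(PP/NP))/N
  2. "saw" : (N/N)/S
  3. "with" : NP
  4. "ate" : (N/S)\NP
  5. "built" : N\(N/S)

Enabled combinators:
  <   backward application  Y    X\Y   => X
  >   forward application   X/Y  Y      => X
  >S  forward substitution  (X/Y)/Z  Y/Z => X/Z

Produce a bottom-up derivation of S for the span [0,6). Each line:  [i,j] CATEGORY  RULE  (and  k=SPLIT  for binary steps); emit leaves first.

[0,6] S   <
  [0,1] "idea" : PP/NP
  [1,6] S\(PP/NP)   >
    [1,2] "song" : (S\(PP/NP))/N
    [2,6] N   <
      [2,5] N/S   >S
        [2,3] "saw" : (N/N)/S
        [3,5] N/S   <
          [3,4] "with" : NP
          [4,5] "ate" : (N/S)\NP
      [5,6] "built" : N\(N/S)

[0,1] PP/NP  lex  "idea"
[1,2] (S\(PP/NP))/N  lex  "song"
[2,3] (N/N)/S  lex  "saw"
[3,4] NP  lex  "with"
[4,5] (N/S)\NP  lex  "ate"
[3,5] N/S  <  k=4
[2,5] N/S  >S  k=3
[5,6] N\(N/S)  lex  "built"
[2,6] N  <  k=5
[1,6] S\(PP/NP)  >  k=2
[0,6] S  <  k=1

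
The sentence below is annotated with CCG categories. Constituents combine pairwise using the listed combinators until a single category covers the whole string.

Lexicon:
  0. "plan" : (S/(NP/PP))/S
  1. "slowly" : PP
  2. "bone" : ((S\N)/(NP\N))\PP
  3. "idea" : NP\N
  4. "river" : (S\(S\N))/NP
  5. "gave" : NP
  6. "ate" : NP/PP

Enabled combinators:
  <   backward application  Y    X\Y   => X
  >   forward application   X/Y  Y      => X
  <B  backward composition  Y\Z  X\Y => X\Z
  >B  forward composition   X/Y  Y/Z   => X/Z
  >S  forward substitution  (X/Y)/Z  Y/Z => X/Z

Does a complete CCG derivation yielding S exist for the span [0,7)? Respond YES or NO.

YES

[0,7] S   >
  [0,6] S/(NP/PP)   >
    [0,1] "plan" : (S/(NP/PP))/S
    [1,6] S   <
      [1,4] S\N   >
        [1,3] (S\N)/(NP\N)   <
          [1,2] "slowly" : PP
          [2,3] "bone" : ((S\N)/(NP\N))\PP
        [3,4] "idea" : NP\N
      [4,6] S\(S\N)   >
        [4,5] "river" : (S\(S\N))/NP
        [5,6] "gave" : NP
  [6,7] "ate" : NP/PP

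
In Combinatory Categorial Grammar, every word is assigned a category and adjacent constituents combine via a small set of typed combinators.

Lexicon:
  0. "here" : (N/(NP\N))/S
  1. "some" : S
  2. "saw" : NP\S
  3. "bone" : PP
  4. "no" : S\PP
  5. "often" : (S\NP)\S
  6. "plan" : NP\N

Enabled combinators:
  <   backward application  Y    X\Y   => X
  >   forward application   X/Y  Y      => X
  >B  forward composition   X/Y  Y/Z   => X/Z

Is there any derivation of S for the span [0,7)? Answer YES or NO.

(N/(NP\N))/S S NP\S PP S\PP (S\NP)\S NP\N
CKY chart[0,7] = {N}; S ∉ chart

NO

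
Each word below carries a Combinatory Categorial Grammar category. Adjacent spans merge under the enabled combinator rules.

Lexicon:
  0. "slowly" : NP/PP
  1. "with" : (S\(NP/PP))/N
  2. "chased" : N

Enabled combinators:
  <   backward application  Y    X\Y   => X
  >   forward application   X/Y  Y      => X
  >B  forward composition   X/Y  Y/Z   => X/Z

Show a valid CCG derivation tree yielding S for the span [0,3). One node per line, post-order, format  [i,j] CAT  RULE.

[0,1] NP/PP  lex  "slowly"
[1,2] (S\(NP/PP))/N  lex  "with"
[2,3] N  lex  "chased"
[1,3] S\(NP/PP)  >  k=2
[0,3] S  <  k=1

[0,3] S   <
  [0,1] "slowly" : NP/PP
  [1,3] S\(NP/PP)   >
    [1,2] "with" : (S\(NP/PP))/N
    [2,3] "chased" : N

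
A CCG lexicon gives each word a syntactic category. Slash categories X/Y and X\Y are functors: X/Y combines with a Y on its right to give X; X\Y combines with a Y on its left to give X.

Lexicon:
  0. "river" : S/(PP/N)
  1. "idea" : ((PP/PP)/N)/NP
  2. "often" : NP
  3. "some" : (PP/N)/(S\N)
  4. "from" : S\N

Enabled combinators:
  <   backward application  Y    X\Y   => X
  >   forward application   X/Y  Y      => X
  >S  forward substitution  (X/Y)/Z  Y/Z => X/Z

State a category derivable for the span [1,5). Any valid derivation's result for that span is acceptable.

[0,5] S   >
  [0,1] "river" : S/(PP/N)
  [1,5] PP/N   >S
    [1,3] (PP/PP)/N   >
      [1,2] "idea" : ((PP/PP)/N)/NP
      [2,3] "often" : NP
    [3,5] PP/N   >
      [3,4] "some" : (PP/N)/(S\N)
      [4,5] "from" : S\N

PP/N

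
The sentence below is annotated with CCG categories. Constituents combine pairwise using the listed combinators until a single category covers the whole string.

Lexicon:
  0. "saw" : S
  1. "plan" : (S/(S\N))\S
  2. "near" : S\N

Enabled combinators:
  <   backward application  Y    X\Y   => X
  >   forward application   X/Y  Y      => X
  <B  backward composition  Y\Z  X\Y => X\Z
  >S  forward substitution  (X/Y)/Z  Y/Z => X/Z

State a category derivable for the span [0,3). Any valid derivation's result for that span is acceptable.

[0,3] S   >
  [0,2] S/(S\N)   <
    [0,1] "saw" : S
    [1,2] "plan" : (S/(S\N))\S
  [2,3] "near" : S\N

S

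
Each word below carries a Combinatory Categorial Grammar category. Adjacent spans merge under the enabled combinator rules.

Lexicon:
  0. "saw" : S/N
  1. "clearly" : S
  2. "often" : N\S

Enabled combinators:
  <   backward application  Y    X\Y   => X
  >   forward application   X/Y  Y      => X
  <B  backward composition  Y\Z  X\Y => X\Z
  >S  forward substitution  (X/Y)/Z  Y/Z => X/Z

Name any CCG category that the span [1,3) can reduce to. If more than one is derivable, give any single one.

N

[0,3] S   >
  [0,1] "saw" : S/N
  [1,3] N   <
    [1,2] "clearly" : S
    [2,3] "often" : N\S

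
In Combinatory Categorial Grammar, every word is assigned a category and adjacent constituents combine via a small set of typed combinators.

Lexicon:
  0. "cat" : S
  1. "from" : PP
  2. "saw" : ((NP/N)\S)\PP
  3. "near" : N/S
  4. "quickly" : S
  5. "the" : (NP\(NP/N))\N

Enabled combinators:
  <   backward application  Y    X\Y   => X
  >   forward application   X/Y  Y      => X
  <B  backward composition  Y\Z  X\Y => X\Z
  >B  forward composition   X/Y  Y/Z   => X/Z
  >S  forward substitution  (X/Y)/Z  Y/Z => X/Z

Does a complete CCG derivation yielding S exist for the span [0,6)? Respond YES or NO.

S PP ((NP/N)\S)\PP N/S S (NP\(NP/N))\N
CKY chart[0,6] = {NP}; S ∉ chart

NO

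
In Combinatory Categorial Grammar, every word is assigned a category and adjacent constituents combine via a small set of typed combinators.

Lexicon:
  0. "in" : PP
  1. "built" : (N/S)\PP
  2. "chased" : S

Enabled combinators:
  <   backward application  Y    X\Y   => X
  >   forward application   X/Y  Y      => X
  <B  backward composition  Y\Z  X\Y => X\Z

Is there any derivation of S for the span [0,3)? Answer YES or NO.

PP (N/S)\PP S
CKY chart[0,3] = {N}; S ∉ chart

NO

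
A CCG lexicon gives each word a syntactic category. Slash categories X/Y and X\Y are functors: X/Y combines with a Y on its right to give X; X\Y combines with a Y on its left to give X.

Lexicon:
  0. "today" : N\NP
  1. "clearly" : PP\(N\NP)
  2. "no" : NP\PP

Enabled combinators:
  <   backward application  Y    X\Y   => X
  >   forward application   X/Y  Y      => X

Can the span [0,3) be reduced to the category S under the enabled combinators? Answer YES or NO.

NO

N\NP PP\(N\NP) NP\PP
CKY chart[0,3] = {NP}; S ∉ chart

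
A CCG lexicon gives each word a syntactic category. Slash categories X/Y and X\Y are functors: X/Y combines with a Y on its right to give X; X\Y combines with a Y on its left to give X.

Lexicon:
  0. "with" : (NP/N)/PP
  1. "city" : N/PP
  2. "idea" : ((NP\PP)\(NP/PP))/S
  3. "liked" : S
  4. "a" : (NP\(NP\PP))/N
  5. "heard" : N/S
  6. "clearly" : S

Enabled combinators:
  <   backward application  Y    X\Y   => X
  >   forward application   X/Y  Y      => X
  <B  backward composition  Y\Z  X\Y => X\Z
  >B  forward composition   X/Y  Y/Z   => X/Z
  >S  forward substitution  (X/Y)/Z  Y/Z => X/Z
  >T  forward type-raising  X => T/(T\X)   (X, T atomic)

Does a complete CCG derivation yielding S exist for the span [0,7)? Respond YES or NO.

NO

(NP/N)/PP N/PP ((NP\PP)\(NP/PP))/S S (NP\(NP\PP))/N N/S S
CKY chart[0,7] = {N/(N\NP), NP, NP/(NP\NP), PP/(PP\NP), S/(S\NP)}; S ∉ chart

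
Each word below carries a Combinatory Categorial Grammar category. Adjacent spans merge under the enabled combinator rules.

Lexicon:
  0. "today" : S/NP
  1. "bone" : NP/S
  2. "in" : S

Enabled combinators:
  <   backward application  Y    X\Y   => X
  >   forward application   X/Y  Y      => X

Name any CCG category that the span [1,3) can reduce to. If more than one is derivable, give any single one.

[0,3] S   >
  [0,1] "today" : S/NP
  [1,3] NP   >
    [1,2] "bone" : NP/S
    [2,3] "in" : S

NP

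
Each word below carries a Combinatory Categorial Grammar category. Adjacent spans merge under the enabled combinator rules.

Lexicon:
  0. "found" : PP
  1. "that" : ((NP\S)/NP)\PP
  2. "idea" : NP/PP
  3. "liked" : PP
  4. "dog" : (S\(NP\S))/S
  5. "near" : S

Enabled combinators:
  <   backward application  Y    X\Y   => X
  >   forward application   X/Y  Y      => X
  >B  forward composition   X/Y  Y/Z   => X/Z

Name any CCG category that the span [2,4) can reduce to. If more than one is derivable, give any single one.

NP

[0,6] S   <
  [0,4] NP\S   >
    [0,2] (NP\S)/NP   <
      [0,1] "found" : PP
      [1,2] "that" : ((NP\S)/NP)\PP
    [2,4] NP   >
      [2,3] "idea" : NP/PP
      [3,4] "liked" : PP
  [4,6] S\(NP\S)   >
    [4,5] "dog" : (S\(NP\S))/S
    [5,6] "near" : S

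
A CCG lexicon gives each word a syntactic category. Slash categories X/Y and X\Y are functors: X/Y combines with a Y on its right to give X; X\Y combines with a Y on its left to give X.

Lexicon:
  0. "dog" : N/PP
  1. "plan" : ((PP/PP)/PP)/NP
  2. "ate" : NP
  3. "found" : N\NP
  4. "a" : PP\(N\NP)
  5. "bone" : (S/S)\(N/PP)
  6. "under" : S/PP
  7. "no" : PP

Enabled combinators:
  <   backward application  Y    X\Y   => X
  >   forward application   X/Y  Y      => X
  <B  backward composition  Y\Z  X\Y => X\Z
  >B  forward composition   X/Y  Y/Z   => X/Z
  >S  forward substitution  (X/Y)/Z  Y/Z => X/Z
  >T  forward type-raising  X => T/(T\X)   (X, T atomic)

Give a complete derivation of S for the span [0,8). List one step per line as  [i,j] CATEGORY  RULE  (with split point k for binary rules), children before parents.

[0,8] S   >
  [0,7] S/PP   >B
    [0,6] S/S   <
      [0,5] N/PP   >B
        [0,1] "dog" : N/PP
        [1,5] PP/PP   >
          [1,3] (PP/PP)/PP   >
            [1,2] "plan" : ((PP/PP)/PP)/NP
            [2,3] "ate" : NP
          [3,5] PP   <
            [3,4] "found" : N\NP
            [4,5] "a" : PP\(N\NP)
      [5,6] "bone" : (S/S)\(N/PP)
    [6,7] "under" : S/PP
  [7,8] "no" : PP

[0,1] N/PP  lex  "dog"
[1,2] ((PP/PP)/PP)/NP  lex  "plan"
[2,3] NP  lex  "ate"
[1,3] (PP/PP)/PP  >  k=2
[3,4] N\NP  lex  "found"
[4,5] PP\(N\NP)  lex  "a"
[3,5] PP  <  k=4
[1,5] PP/PP  >  k=3
[0,5] N/PP  >B  k=1
[5,6] (S/S)\(N/PP)  lex  "bone"
[0,6] S/S  <  k=5
[6,7] S/PP  lex  "under"
[0,7] S/PP  >B  k=6
[7,8] PP  lex  "no"
[0,8] S  >  k=7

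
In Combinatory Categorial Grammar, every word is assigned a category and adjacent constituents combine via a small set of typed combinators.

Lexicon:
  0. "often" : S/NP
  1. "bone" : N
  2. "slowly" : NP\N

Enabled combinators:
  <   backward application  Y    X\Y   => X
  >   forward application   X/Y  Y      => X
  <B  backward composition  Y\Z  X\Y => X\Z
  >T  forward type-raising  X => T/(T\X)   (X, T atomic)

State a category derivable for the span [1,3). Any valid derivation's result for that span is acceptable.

[0,3] S   >
  [0,1] "often" : S/NP
  [1,3] NP   <
    [1,2] "bone" : N
    [2,3] "slowly" : NP\N

NP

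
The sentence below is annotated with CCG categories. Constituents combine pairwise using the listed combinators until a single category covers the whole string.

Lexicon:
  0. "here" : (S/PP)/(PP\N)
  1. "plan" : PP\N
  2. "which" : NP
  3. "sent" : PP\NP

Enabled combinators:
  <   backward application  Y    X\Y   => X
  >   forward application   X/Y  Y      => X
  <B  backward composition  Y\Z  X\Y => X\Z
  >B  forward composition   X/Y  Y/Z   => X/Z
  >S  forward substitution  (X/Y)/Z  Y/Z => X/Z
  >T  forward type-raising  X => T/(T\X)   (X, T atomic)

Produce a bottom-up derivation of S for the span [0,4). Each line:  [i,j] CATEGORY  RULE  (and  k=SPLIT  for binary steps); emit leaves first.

[0,1] (S/PP)/(PP\N)  lex  "here"
[1,2] PP\N  lex  "plan"
[0,2] S/PP  >  k=1
[2,3] NP  lex  "which"
[2,3] PP/(PP\NP)  >T
[3,4] PP\NP  lex  "sent"
[2,4] PP  >  k=3
[0,4] S  >  k=2

[0,4] S   >
  [0,2] S/PP   >
    [0,1] "here" : (S/PP)/(PP\N)
    [1,2] "plan" : PP\N
  [2,4] PP   >
    [2,3] PP/(PP\NP)   >T
      [2,3] "which" : NP
    [3,4] "sent" : PP\NP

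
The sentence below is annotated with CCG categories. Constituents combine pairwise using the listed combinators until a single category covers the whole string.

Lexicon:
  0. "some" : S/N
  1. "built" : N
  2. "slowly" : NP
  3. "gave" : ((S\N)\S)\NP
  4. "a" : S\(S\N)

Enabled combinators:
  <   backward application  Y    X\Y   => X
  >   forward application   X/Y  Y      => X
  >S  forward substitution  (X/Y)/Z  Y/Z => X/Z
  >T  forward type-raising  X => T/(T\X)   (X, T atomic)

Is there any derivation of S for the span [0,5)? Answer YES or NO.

YES

[0,5] S   <
  [0,4] S\N   <
    [0,2] S   >
      [0,1] "some" : S/N
      [1,2] "built" : N
    [2,4] (S\N)\S   <
      [2,3] "slowly" : NP
      [3,4] "gave" : ((S\N)\S)\NP
  [4,5] "a" : S\(S\N)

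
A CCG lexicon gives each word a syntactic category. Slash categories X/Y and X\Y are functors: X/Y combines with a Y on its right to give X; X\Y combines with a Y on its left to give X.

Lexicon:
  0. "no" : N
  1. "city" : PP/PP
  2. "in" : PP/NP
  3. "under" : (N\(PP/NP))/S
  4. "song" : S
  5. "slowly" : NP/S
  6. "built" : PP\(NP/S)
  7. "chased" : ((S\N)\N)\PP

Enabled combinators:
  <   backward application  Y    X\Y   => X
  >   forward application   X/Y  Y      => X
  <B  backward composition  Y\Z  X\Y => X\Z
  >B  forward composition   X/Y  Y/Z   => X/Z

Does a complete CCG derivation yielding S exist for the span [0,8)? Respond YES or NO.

YES

[0,8] S   <
  [0,1] "no" : N
  [1,8] S\N   <
    [1,5] N   <
      [1,3] PP/NP   >B
        [1,2] "city" : PP/PP
        [2,3] "in" : PP/NP
      [3,5] N\(PP/NP)   >
        [3,4] "under" : (N\(PP/NP))/S
        [4,5] "song" : S
    [5,8] (S\N)\N   <
      [5,7] PP   <
        [5,6] "slowly" : NP/S
        [6,7] "built" : PP\(NP/S)
      [7,8] "chased" : ((S\N)\N)\PP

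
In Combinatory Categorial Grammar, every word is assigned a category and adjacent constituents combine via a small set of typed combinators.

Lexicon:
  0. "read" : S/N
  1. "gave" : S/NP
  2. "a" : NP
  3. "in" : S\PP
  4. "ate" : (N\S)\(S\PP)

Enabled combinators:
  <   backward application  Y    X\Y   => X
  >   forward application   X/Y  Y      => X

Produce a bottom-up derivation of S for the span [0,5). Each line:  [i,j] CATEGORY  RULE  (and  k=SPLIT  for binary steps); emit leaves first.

[0,5] S   >
  [0,1] "read" : S/N
  [1,5] N   <
    [1,3] S   >
      [1,2] "gave" : S/NP
      [2,3] "a" : NP
    [3,5] N\S   <
      [3,4] "in" : S\PP
      [4,5] "ate" : (N\S)\(S\PP)

[0,1] S/N  lex  "read"
[1,2] S/NP  lex  "gave"
[2,3] NP  lex  "a"
[1,3] S  >  k=2
[3,4] S\PP  lex  "in"
[4,5] (N\S)\(S\PP)  lex  "ate"
[3,5] N\S  <  k=4
[1,5] N  <  k=3
[0,5] S  >  k=1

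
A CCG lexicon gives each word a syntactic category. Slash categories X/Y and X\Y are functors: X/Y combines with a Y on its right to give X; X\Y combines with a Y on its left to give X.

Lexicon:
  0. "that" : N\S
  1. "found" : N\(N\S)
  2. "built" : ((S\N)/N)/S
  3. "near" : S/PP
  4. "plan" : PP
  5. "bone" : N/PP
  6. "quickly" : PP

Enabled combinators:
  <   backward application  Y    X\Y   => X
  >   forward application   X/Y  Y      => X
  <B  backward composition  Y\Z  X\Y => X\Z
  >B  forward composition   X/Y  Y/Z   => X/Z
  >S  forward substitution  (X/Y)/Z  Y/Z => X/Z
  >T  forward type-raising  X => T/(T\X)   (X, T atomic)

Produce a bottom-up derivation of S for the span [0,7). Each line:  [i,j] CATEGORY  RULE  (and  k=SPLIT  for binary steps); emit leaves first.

[0,7] S   <
  [0,2] N   <
    [0,1] "that" : N\S
    [1,2] "found" : N\(N\S)
  [2,7] S\N   >
    [2,5] (S\N)/N   >
      [2,3] "built" : ((S\N)/N)/S
      [3,5] S   >
        [3,4] "near" : S/PP
        [4,5] "plan" : PP
    [5,7] N   >
      [5,6] "bone" : N/PP
      [6,7] "quickly" : PP

[0,1] N\S  lex  "that"
[1,2] N\(N\S)  lex  "found"
[0,2] N  <  k=1
[2,3] ((S\N)/N)/S  lex  "built"
[3,4] S/PP  lex  "near"
[4,5] PP  lex  "plan"
[3,5] S  >  k=4
[2,5] (S\N)/N  >  k=3
[5,6] N/PP  lex  "bone"
[6,7] PP  lex  "quickly"
[5,7] N  >  k=6
[2,7] S\N  >  k=5
[0,7] S  <  k=2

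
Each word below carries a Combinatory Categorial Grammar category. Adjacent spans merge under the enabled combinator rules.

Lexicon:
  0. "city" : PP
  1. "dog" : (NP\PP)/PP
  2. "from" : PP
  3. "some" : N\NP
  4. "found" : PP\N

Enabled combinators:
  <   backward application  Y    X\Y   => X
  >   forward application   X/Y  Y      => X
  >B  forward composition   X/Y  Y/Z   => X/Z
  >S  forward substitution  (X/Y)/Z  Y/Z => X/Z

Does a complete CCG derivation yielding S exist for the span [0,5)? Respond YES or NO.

NO

PP (NP\PP)/PP PP N\NP PP\N
CKY chart[0,5] = {PP}; S ∉ chart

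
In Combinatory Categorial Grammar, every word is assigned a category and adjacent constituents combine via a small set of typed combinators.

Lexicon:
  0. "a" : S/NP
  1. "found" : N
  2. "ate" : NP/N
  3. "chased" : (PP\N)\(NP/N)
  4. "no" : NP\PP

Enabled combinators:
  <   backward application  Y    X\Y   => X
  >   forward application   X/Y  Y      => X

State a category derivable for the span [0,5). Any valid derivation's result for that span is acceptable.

[0,5] S   >
  [0,1] "a" : S/NP
  [1,5] NP   <
    [1,4] PP   <
      [1,2] "found" : N
      [2,4] PP\N   <
        [2,3] "ate" : NP/N
        [3,4] "chased" : (PP\N)\(NP/N)
    [4,5] "no" : NP\PP

S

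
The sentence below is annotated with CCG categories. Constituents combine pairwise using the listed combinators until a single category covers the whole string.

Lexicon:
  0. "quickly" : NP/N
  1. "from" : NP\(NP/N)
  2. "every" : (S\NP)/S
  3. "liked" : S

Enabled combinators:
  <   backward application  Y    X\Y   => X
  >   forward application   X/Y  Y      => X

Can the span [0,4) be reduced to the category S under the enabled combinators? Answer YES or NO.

YES

[0,4] S   <
  [0,2] NP   <
    [0,1] "quickly" : NP/N
    [1,2] "from" : NP\(NP/N)
  [2,4] S\NP   >
    [2,3] "every" : (S\NP)/S
    [3,4] "liked" : S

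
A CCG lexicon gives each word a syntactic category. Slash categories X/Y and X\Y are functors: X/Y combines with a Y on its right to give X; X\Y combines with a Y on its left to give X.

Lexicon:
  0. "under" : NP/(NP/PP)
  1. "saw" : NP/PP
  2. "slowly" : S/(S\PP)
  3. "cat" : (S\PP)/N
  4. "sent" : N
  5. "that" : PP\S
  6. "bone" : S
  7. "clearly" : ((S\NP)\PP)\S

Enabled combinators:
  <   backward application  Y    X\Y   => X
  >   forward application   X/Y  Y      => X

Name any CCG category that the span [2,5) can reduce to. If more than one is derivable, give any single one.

S

[0,8] S   <
  [0,2] NP   >
    [0,1] "under" : NP/(NP/PP)
    [1,2] "saw" : NP/PP
  [2,8] S\NP   <
    [2,6] PP   <
      [2,5] S   >
        [2,3] "slowly" : S/(S\PP)
        [3,5] S\PP   >
          [3,4] "cat" : (S\PP)/N
          [4,5] "sent" : N
      [5,6] "that" : PP\S
    [6,8] (S\NP)\PP   <
      [6,7] "bone" : S
      [7,8] "clearly" : ((S\NP)\PP)\S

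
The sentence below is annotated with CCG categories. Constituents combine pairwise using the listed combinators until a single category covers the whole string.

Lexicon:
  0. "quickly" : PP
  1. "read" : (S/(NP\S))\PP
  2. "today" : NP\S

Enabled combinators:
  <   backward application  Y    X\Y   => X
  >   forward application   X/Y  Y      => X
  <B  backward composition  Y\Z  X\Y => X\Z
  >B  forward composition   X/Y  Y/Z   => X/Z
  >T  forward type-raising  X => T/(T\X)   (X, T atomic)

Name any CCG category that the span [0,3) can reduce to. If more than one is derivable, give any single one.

[0,3] S   >
  [0,2] S/(NP\S)   <
    [0,1] "quickly" : PP
    [1,2] "read" : (S/(NP\S))\PP
  [2,3] "today" : NP\S

S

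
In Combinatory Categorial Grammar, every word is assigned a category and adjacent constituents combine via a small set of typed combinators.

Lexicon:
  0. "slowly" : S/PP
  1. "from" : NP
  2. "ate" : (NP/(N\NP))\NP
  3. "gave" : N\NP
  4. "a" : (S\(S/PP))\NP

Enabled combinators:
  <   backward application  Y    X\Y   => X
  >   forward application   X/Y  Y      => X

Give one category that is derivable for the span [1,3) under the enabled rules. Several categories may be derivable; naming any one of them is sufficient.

[0,5] S   <
  [0,1] "slowly" : S/PP
  [1,5] S\(S/PP)   <
    [1,4] NP   >
      [1,3] NP/(N\NP)   <
        [1,2] "from" : NP
        [2,3] "ate" : (NP/(N\NP))\NP
      [3,4] "gave" : N\NP
    [4,5] "a" : (S\(S/PP))\NP

NP/(N\NP)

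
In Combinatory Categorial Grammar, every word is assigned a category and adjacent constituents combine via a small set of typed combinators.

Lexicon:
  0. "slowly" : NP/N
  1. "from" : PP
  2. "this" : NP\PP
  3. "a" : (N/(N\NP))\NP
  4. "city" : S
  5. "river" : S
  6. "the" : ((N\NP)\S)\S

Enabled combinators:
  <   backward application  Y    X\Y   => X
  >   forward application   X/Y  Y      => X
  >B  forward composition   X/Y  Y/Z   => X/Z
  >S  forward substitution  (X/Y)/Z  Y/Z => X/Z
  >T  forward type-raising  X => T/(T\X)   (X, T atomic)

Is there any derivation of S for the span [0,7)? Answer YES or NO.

NO

NP/N PP NP\PP (N/(N\NP))\NP S S ((N\NP)\S)\S
CKY chart[0,7] = {N/(N\NP), NP, NP/(NP\NP), NP/(N\N), PP/(PP\NP), S/(S\NP)}; S ∉ chart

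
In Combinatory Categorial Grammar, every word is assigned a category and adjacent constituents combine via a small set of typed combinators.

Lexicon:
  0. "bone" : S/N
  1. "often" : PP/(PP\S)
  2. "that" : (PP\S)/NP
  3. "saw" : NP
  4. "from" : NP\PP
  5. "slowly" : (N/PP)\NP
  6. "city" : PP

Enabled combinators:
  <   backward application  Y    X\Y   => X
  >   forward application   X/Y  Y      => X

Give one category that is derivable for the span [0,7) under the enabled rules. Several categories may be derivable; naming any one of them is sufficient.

[0,7] S   >
  [0,1] "bone" : S/N
  [1,7] N   >
    [1,6] N/PP   <
      [1,5] NP   <
        [1,4] PP   >
          [1,2] "often" : PP/(PP\S)
          [2,4] PP\S   >
            [2,3] "that" : (PP\S)/NP
            [3,4] "saw" : NP
        [4,5] "from" : NP\PP
      [5,6] "slowly" : (N/PP)\NP
    [6,7] "city" : PP

S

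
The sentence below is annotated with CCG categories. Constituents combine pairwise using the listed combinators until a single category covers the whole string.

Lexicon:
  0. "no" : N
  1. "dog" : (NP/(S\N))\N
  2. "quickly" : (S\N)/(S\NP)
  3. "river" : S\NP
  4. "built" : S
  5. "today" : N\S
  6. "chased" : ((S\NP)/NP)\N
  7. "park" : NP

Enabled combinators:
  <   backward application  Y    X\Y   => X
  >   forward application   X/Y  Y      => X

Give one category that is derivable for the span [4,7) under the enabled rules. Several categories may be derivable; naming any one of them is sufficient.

[0,8] S   <
  [0,4] NP   >
    [0,2] NP/(S\N)   <
      [0,1] "no" : N
      [1,2] "dog" : (NP/(S\N))\N
    [2,4] S\N   >
      [2,3] "quickly" : (S\N)/(S\NP)
      [3,4] "river" : S\NP
  [4,8] S\NP   >
    [4,7] (S\NP)/NP   <
      [4,6] N   <
        [4,5] "built" : S
        [5,6] "today" : N\S
      [6,7] "chased" : ((S\NP)/NP)\N
    [7,8] "park" : NP

(S\NP)/NP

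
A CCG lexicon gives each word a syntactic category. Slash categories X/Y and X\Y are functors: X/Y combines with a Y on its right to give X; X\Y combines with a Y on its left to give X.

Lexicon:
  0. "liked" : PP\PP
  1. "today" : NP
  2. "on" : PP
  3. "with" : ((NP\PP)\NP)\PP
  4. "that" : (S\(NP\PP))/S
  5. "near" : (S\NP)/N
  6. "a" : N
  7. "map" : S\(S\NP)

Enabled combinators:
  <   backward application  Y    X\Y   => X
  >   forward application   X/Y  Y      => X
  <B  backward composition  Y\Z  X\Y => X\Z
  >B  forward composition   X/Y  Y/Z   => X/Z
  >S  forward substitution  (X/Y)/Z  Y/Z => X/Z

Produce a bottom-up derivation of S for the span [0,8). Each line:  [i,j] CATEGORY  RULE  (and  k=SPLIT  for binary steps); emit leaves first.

[0,1] PP\PP  lex  "liked"
[1,2] NP  lex  "today"
[2,3] PP  lex  "on"
[3,4] ((NP\PP)\NP)\PP  lex  "with"
[2,4] (NP\PP)\NP  <  k=3
[1,4] NP\PP  <  k=2
[0,4] NP\PP  <B  k=1
[4,5] (S\(NP\PP))/S  lex  "that"
[5,6] (S\NP)/N  lex  "near"
[6,7] N  lex  "a"
[5,7] S\NP  >  k=6
[7,8] S\(S\NP)  lex  "map"
[5,8] S  <  k=7
[4,8] S\(NP\PP)  >  k=5
[0,8] S  <  k=4

[0,8] S   <
  [0,4] NP\PP   <B
    [0,1] "liked" : PP\PP
    [1,4] NP\PP   <
      [1,2] "today" : NP
      [2,4] (NP\PP)\NP   <
        [2,3] "on" : PP
        [3,4] "with" : ((NP\PP)\NP)\PP
  [4,8] S\(NP\PP)   >
    [4,5] "that" : (S\(NP\PP))/S
    [5,8] S   <
      [5,7] S\NP   >
        [5,6] "near" : (S\NP)/N
        [6,7] "a" : N
      [7,8] "map" : S\(S\NP)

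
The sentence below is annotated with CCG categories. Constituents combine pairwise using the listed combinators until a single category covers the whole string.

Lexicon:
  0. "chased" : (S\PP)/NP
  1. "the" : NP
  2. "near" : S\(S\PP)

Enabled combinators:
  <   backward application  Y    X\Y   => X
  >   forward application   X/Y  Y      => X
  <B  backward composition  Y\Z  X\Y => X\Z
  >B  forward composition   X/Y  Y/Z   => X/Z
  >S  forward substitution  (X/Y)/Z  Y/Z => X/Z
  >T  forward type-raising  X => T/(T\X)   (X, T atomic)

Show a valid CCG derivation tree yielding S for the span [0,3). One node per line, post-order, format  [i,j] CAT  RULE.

[0,1] (S\PP)/NP  lex  "chased"
[1,2] NP  lex  "the"
[0,2] S\PP  >  k=1
[2,3] S\(S\PP)  lex  "near"
[0,3] S  <  k=2

[0,3] S   <
  [0,2] S\PP   >
    [0,1] "chased" : (S\PP)/NP
    [1,2] "the" : NP
  [2,3] "near" : S\(S\PP)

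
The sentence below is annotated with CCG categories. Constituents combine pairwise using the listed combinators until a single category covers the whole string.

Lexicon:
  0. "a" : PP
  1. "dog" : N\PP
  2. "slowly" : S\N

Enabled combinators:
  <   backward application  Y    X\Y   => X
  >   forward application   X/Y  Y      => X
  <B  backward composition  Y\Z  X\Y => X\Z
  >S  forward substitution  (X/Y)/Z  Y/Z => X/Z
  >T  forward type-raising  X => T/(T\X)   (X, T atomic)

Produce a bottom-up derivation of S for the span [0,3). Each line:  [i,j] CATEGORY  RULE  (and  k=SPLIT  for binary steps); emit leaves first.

[0,1] PP  lex  "a"
[1,2] N\PP  lex  "dog"
[0,2] N  <  k=1
[2,3] S\N  lex  "slowly"
[0,3] S  <  k=2

[0,3] S   <
  [0,2] N   <
    [0,1] "a" : PP
    [1,2] "dog" : N\PP
  [2,3] "slowly" : S\N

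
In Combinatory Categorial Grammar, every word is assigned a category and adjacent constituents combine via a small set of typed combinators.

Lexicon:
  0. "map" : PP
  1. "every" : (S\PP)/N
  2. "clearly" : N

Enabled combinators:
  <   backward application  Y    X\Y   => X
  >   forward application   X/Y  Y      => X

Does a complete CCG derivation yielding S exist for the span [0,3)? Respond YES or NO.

[0,3] S   <
  [0,1] "map" : PP
  [1,3] S\PP   >
    [1,2] "every" : (S\PP)/N
    [2,3] "clearly" : N

YES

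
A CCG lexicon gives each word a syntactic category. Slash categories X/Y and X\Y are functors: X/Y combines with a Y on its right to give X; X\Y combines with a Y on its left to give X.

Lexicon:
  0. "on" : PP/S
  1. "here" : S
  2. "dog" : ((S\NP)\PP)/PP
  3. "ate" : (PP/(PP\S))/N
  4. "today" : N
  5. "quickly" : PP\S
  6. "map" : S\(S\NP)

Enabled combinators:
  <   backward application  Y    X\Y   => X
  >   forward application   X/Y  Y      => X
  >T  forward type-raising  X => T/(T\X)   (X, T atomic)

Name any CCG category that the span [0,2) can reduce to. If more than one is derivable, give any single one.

PP

[0,7] S   <
  [0,6] S\NP   <
    [0,2] PP   >
      [0,1] "on" : PP/S
      [1,2] "here" : S
    [2,6] (S\NP)\PP   >
      [2,3] "dog" : ((S\NP)\PP)/PP
      [3,6] PP   >
        [3,5] PP/(PP\S)   >
          [3,4] "ate" : (PP/(PP\S))/N
          [4,5] "today" : N
        [5,6] "quickly" : PP\S
  [6,7] "map" : S\(S\NP)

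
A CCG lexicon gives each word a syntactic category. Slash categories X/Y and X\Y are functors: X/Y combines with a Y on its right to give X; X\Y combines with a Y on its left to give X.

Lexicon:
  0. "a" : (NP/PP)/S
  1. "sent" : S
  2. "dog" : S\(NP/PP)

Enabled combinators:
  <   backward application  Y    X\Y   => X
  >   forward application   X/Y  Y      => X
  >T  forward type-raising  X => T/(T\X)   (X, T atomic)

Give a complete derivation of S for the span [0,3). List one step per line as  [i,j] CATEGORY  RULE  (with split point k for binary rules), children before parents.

[0,1] (NP/PP)/S  lex  "a"
[1,2] S  lex  "sent"
[0,2] NP/PP  >  k=1
[2,3] S\(NP/PP)  lex  "dog"
[0,3] S  <  k=2

[0,3] S   <
  [0,2] NP/PP   >
    [0,1] "a" : (NP/PP)/S
    [1,2] "sent" : S
  [2,3] "dog" : S\(NP/PP)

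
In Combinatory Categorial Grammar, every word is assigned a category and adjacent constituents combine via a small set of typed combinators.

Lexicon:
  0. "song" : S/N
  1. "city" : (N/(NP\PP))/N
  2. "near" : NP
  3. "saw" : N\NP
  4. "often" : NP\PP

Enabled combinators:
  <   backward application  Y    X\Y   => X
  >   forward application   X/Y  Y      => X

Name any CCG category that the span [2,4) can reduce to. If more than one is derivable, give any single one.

[0,5] S   >
  [0,1] "song" : S/N
  [1,5] N   >
    [1,4] N/(NP\PP)   >
      [1,2] "city" : (N/(NP\PP))/N
      [2,4] N   <
        [2,3] "near" : NP
        [3,4] "saw" : N\NP
    [4,5] "often" : NP\PP

N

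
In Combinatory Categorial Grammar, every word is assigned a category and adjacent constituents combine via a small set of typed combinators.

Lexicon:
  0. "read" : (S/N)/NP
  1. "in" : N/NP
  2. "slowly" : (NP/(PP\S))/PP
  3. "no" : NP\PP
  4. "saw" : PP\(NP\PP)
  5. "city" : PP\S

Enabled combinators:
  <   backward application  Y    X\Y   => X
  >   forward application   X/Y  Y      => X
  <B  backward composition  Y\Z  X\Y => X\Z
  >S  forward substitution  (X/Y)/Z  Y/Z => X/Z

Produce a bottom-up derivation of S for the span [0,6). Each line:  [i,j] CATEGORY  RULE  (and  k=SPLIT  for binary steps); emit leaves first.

[0,6] S   >
  [0,2] S/NP   >S
    [0,1] "read" : (S/N)/NP
    [1,2] "in" : N/NP
  [2,6] NP   >
    [2,5] NP/(PP\S)   >
      [2,3] "slowly" : (NP/(PP\S))/PP
      [3,5] PP   <
        [3,4] "no" : NP\PP
        [4,5] "saw" : PP\(NP\PP)
    [5,6] "city" : PP\S

[0,1] (S/N)/NP  lex  "read"
[1,2] N/NP  lex  "in"
[0,2] S/NP  >S  k=1
[2,3] (NP/(PP\S))/PP  lex  "slowly"
[3,4] NP\PP  lex  "no"
[4,5] PP\(NP\PP)  lex  "saw"
[3,5] PP  <  k=4
[2,5] NP/(PP\S)  >  k=3
[5,6] PP\S  lex  "city"
[2,6] NP  >  k=5
[0,6] S  >  k=2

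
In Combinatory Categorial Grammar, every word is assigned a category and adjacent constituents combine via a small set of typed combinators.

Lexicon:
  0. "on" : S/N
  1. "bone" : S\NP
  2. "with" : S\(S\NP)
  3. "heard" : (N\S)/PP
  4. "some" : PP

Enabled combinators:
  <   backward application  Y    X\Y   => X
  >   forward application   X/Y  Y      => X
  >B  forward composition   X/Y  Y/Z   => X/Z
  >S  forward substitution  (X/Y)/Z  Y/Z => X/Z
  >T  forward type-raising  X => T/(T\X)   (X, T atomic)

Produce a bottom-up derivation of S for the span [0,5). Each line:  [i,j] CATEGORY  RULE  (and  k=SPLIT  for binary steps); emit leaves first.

[0,1] S/N  lex  "on"
[1,2] S\NP  lex  "bone"
[2,3] S\(S\NP)  lex  "with"
[1,3] S  <  k=2
[3,4] (N\S)/PP  lex  "heard"
[4,5] PP  lex  "some"
[3,5] N\S  >  k=4
[1,5] N  <  k=3
[0,5] S  >  k=1

[0,5] S   >
  [0,1] "on" : S/N
  [1,5] N   <
    [1,3] S   <
      [1,2] "bone" : S\NP
      [2,3] "with" : S\(S\NP)
    [3,5] N\S   >
      [3,4] "heard" : (N\S)/PP
      [4,5] "some" : PP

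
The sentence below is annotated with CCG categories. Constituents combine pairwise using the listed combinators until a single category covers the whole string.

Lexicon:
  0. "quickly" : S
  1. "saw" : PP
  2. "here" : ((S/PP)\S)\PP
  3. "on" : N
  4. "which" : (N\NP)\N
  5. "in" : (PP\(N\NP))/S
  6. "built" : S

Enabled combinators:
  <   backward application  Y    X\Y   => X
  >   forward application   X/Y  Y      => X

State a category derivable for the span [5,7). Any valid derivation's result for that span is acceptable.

PP\(N\NP)

[0,7] S   >
  [0,3] S/PP   <
    [0,1] "quickly" : S
    [1,3] (S/PP)\S   <
      [1,2] "saw" : PP
      [2,3] "here" : ((S/PP)\S)\PP
  [3,7] PP   <
    [3,5] N\NP   <
      [3,4] "on" : N
      [4,5] "which" : (N\NP)\N
    [5,7] PP\(N\NP)   >
      [5,6] "in" : (PP\(N\NP))/S
      [6,7] "built" : S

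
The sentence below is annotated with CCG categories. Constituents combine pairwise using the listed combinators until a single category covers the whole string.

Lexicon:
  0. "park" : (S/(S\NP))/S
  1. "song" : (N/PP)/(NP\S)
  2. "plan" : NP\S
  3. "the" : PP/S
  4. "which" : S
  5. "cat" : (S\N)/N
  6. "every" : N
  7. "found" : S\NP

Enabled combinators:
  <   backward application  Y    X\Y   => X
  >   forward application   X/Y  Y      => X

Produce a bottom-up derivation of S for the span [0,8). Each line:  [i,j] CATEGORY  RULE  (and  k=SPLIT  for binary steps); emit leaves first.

[0,8] S   >
  [0,7] S/(S\NP)   >
    [0,1] "park" : (S/(S\NP))/S
    [1,7] S   <
      [1,5] N   >
        [1,3] N/PP   >
          [1,2] "song" : (N/PP)/(NP\S)
          [2,3] "plan" : NP\S
        [3,5] PP   >
          [3,4] "the" : PP/S
          [4,5] "which" : S
      [5,7] S\N   >
        [5,6] "cat" : (S\N)/N
        [6,7] "every" : N
  [7,8] "found" : S\NP

[0,1] (S/(S\NP))/S  lex  "park"
[1,2] (N/PP)/(NP\S)  lex  "song"
[2,3] NP\S  lex  "plan"
[1,3] N/PP  >  k=2
[3,4] PP/S  lex  "the"
[4,5] S  lex  "which"
[3,5] PP  >  k=4
[1,5] N  >  k=3
[5,6] (S\N)/N  lex  "cat"
[6,7] N  lex  "every"
[5,7] S\N  >  k=6
[1,7] S  <  k=5
[0,7] S/(S\NP)  >  k=1
[7,8] S\NP  lex  "found"
[0,8] S  >  k=7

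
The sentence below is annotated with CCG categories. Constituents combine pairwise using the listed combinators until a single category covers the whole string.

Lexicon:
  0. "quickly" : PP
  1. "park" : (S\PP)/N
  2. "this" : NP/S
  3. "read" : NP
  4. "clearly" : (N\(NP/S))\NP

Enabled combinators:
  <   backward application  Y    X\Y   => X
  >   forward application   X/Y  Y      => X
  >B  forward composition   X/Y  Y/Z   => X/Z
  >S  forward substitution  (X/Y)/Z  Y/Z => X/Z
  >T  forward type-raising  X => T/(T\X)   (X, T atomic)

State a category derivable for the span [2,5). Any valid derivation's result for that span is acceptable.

N

[0,5] S   <
  [0,1] "quickly" : PP
  [1,5] S\PP   >
    [1,2] "park" : (S\PP)/N
    [2,5] N   <
      [2,3] "this" : NP/S
      [3,5] N\(NP/S)   <
        [3,4] "read" : NP
        [4,5] "clearly" : (N\(NP/S))\NP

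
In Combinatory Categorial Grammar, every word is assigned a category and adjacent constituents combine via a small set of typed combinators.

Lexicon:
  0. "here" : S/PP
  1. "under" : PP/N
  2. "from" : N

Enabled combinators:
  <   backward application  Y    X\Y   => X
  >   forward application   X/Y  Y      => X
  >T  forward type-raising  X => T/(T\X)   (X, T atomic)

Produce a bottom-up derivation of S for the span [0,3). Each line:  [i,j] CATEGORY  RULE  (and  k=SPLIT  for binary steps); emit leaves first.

[0,3] S   >
  [0,1] "here" : S/PP
  [1,3] PP   >
    [1,2] "under" : PP/N
    [2,3] "from" : N

[0,1] S/PP  lex  "here"
[1,2] PP/N  lex  "under"
[2,3] N  lex  "from"
[1,3] PP  >  k=2
[0,3] S  >  k=1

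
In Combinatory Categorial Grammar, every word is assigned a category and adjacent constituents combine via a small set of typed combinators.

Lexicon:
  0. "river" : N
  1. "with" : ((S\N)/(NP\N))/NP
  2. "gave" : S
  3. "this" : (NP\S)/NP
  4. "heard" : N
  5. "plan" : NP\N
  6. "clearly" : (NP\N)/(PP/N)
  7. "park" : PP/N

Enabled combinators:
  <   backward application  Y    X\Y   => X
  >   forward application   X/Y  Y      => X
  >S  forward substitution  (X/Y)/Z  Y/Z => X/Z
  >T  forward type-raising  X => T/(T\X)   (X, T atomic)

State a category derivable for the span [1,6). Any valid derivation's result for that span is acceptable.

[0,8] S   <
  [0,1] "river" : N
  [1,8] S\N   >
    [1,6] (S\N)/(NP\N)   >
      [1,2] "with" : ((S\N)/(NP\N))/NP
      [2,6] NP   <
        [2,3] "gave" : S
        [3,6] NP\S   >
          [3,4] "this" : (NP\S)/NP
          [4,6] NP   <
            [4,5] "heard" : N
            [5,6] "plan" : NP\N
    [6,8] NP\N   >
      [6,7] "clearly" : (NP\N)/(PP/N)
      [7,8] "park" : PP/N

(S\N)/(NP\N)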